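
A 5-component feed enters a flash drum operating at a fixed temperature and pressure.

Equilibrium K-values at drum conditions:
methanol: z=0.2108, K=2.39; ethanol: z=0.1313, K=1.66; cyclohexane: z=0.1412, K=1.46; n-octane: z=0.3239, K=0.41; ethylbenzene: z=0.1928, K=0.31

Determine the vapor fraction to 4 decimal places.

ψ = 0.1903

Material balance + equilibrium reduce to Σ zᵢ(Kᵢ−1)/(1+ψ(Kᵢ−1)) = 0.
g(0) = ΣzᵢKᵢ − 1 = 0.1205 and g(1) = 1 − Σzᵢ/Kᵢ = -0.6759, so a root lies in (0, 1).
Iterate (Newton) starting at ψ = 0.5:
  ψ = 0.5000: g = -0.18334, g' = -0.6346 → ψ = 0.2111
  ψ = 0.2111: g = -0.01221, g' = -0.5852 → ψ = 0.1903
Converged at ψ = 0.1903.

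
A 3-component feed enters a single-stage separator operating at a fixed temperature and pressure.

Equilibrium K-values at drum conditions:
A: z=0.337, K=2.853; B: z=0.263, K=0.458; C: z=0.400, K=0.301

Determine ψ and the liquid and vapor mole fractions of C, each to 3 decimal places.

Let ψ = V/F and solve Σ zᵢ(Kᵢ−1)/(1+ψ(Kᵢ−1)) = 0.
Feasibility: ΣzᵢKᵢ = 1.202, Σzᵢ/Kᵢ = 2.021 — both > 1, two phases present.
Newton–Raphson from ψ = 0.4:
  ψ = 0.400: g = -0.2115, g' = -0.884 → ψ = 0.161
  ψ = 0.161: g = 0.0099, g' = -1.028 → ψ = 0.170
  ψ = 0.170: g = 0.0001, g' = -1.014 → ψ = 0.171
Converged at ψ = 0.171.
Compositions from xᵢ = zᵢ/(1+ψ(Kᵢ−1)), yᵢ = Kᵢxᵢ:
  A: x = 0.256, y = 0.731
  B: x = 0.290, y = 0.133
  C: x = 0.454, y = 0.137

ψ = 0.171, x_C = 0.454, y_C = 0.137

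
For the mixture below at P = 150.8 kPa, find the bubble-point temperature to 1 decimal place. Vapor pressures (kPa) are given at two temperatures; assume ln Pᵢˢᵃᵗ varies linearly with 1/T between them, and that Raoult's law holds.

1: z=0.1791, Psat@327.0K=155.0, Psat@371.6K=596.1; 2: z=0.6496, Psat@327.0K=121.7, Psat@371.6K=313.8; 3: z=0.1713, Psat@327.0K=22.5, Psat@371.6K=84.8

T = 338.8 K

Bubble-point temperature: ΣzᵢPᵢˢᵃᵗ(T) = P. Interpolate ln Pᵢˢᵃᵗ = aᵢ + bᵢ/T.
  T = 327.0 K: ΣzᵢPᵢˢᵃᵗ = 110.67 kPa
  T = 371.6 K: ΣzᵢPᵢˢᵃᵗ = 325.13 kPa
  T = 349.3 K: ΣzᵢPᵢˢᵃᵗ = 195.48 kPa
  T = 338.1 K: ΣzᵢPᵢˢᵃᵗ = 148.11 kPa
  T = 343.7 K: ΣzᵢPᵢˢᵃᵗ = 170.49 kPa
  T = 340.9 K: ΣzᵢPᵢˢᵃᵗ = 158.98 kPa
Interpolating between 338.1 K and 340.9 K gives T ≈ 338.8 K.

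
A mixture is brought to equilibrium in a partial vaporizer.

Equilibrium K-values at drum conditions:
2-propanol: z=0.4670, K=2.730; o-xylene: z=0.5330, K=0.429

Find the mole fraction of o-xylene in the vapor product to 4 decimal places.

Binary case is linear: z₁(K₁−1)(1+V/F(K₂−1)) + z₂(K₂−1)(1+V/F(K₁−1)) = 0
⇒ V/F = [z₁(K₁−1)+z₂(K₂−1)] / [−(K₁−1)(K₂−1)] = 0.50357/0.98783 = 0.5098
Compositions from xᵢ = zᵢ/(1+V/F(Kᵢ−1)), yᵢ = Kᵢxᵢ:
  2-propanol: x = 0.2482, y = 0.6775
  o-xylene: x = 0.7518, y = 0.3225

y_o-xylene = 0.3225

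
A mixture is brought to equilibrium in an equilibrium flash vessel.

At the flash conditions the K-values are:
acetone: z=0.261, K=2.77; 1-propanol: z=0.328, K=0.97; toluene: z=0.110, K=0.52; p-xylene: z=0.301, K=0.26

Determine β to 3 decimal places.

Let β = V/F and solve Σ zᵢ(Kᵢ−1)/(1+β(Kᵢ−1)) = 0.
Feasibility: ΣzᵢKᵢ = 1.177, Σzᵢ/Kᵢ = 1.802 — both > 1, two phases present.
Newton–Raphson from β = 0.5:
  β = 0.500: g = -0.1879, g' = -0.690 → β = 0.227
  β = 0.227: g = -0.0076, g' = -0.686 → β = 0.216
Converged at β = 0.216.

β = 0.216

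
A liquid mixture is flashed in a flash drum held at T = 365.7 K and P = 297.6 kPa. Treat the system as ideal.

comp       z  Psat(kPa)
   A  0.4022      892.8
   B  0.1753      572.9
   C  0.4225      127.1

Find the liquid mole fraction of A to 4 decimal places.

Raoult's law: Kᵢ = Pᵢˢᵃᵗ/P = Pᵢˢᵃᵗ/297.6.
  K_A = 892.8/297.6 = 3.000000, K_B = 572.9/297.6 = 1.925067, K_C = 127.1/297.6 = 0.427083
Rachford–Rice: g(ψ) = Σ zᵢ(Kᵢ−1)/(1+ψ(Kᵢ−1)) = 0.
Check two-phase: ΣzᵢKᵢ = 1.7245 > 1 and Σzᵢ/Kᵢ = 1.2144 > 1, so g(0) = 0.7245 > 0 and g(1) = -0.2144 < 0.
Newton–Raphson from ψ = 0.56:
  ψ = 0.5600: g = 0.12986, g' = -0.7237 → ψ = 0.7394
  ψ = 0.7394: g = 0.00083, g' = -0.7322 → ψ = 0.7406
Converged at ψ = 0.7406.
Compositions from xᵢ = zᵢ/(1+ψ(Kᵢ−1)), yᵢ = Kᵢxᵢ:
  A: x = 0.1621, y = 0.4863
  B: x = 0.1040, y = 0.2003
  C: x = 0.7339, y = 0.3134

x_A = 0.1621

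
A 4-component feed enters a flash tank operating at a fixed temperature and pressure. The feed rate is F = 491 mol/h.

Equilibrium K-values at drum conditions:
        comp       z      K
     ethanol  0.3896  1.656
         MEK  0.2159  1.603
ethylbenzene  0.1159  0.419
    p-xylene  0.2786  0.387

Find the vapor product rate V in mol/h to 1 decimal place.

V = 188.3 mol/h

Material balance + equilibrium reduce to Σ zᵢ(Kᵢ−1)/(1+V/F(Kᵢ−1)) = 0.
g(0) = ΣzᵢKᵢ − 1 = 0.1476 and g(1) = 1 − Σzᵢ/Kᵢ = -0.3665, so a root lies in (0, 1).
Newton iteration, V/F⁰ = 0.5:
  V/F = 0.5000: g = -0.04869, g' = -0.4368 → V/F = 0.3885
  V/F = 0.3885: g = -0.00200, g' = -0.4036 → V/F = 0.3836
Converged at V/F = 0.3836.
Then V = V/F·F = 0.3836·491 = 188.3 mol/h and L = F − V = 302.7 mol/h.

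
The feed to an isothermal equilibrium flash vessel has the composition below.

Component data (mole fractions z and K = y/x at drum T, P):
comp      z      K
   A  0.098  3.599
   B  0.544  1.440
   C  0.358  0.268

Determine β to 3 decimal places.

Rachford–Rice: g(β) = Σ zᵢ(Kᵢ−1)/(1+β(Kᵢ−1)) = 0.
Check two-phase: ΣzᵢKᵢ = 1.232 > 1 and Σzᵢ/Kᵢ = 1.741 > 1, so g(0) = 0.232 > 0 and g(1) = -0.741 < 0.
Newton iteration, β⁰ = 0.5:
  β = 0.500: g = -0.1064, g' = -0.673 → β = 0.342
  β = 0.342: g = -0.0067, g' = -0.606 → β = 0.331
Converged at β = 0.331.

β = 0.331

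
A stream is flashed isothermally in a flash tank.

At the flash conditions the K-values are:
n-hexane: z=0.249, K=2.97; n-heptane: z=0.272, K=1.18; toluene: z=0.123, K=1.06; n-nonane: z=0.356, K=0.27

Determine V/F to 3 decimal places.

Material balance + equilibrium reduce to Σ zᵢ(Kᵢ−1)/(1+V/F(Kᵢ−1)) = 0.
Check two-phase: ΣzᵢKᵢ = 1.287 > 1 and Σzᵢ/Kᵢ = 1.749 > 1, so g(0) = 0.287 > 0 and g(1) = -0.749 < 0.
Newton–Raphson from V/F = 0.5:
  V/F = 0.500: g = -0.1101, g' = -0.724 → V/F = 0.348
  V/F = 0.348: g = -0.0040, g' = -0.689 → V/F = 0.342
Converged at V/F = 0.342.

V/F = 0.342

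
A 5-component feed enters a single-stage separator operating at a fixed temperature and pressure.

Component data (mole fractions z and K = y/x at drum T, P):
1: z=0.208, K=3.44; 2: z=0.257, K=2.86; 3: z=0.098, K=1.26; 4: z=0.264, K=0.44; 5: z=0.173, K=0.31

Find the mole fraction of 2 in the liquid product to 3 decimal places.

Iterate (Newton) starting at V/F = 0.5:
  V/F = 0.500: g = 0.1113, g' = -0.847 → V/F = 0.631
  V/F = 0.631: g = 0.0013, g' = -0.842 → V/F = 0.633
Converged at V/F = 0.633.
Compositions from xᵢ = zᵢ/(1+V/F(Kᵢ−1)), yᵢ = Kᵢxᵢ:
  1: x = 0.082, y = 0.281
  2: x = 0.118, y = 0.338
  3: x = 0.084, y = 0.106
  4: x = 0.409, y = 0.180
  5: x = 0.307, y = 0.095

x_2 = 0.118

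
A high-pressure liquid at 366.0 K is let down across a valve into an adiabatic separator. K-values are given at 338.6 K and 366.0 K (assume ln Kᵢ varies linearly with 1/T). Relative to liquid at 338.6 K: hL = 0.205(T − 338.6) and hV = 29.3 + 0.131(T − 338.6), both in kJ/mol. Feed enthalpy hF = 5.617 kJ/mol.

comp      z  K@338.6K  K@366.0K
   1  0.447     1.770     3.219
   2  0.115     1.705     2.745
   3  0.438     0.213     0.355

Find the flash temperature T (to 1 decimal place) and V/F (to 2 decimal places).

Adiabatic flash: solve Rachford–Rice at each trial T, then check hF = ψ·hV(T) + (1−ψ)·hL(T).
  T = 338.6 K: K = (1.770, 1.705, 0.213), RR gives ψ = 0.135, H_out = 3.962 kJ/mol
  T = 366.0 K: K = (3.219, 2.745, 0.355), RR gives ψ = 0.664, H_out = 23.722 kJ/mol
  T = 352.3 K: K = (2.415, 2.184, 0.278), RR gives ψ = 0.457, H_out = 15.741 kJ/mol
  T = 345.5 K: K = (2.076, 1.936, 0.244), RR gives ψ = 0.325, H_out = 10.772 kJ/mol
  T = 342.1 K: K = (1.921, 1.820, 0.228), RR gives ψ = 0.242, H_out = 7.732 kJ/mol
  T = 340.4 K: K = (1.846, 1.763, 0.221), RR gives ψ = 0.193, H_out = 6.000 kJ/mol
  T = 339.5 K: K = (1.808, 1.734, 0.217), RR gives ψ = 0.165, H_out = 5.010 kJ/mol
  T = 339.9 K: K = (1.825, 1.747, 0.219), RR gives ψ = 0.178, H_out = 5.457 kJ/mol
Linear interpolation between T = 339.9 (H_out = 5.457) and T = 340.4 (H_out = 6.000) on hF = 5.617 gives T ≈ 340.0 K, at which ψ = 0.18.

T = 340.0 K, V/F = 0.18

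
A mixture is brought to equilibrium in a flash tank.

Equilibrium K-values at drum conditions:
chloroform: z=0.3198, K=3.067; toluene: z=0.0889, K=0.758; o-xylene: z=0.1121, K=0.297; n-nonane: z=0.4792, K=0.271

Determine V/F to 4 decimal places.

V/F = 0.1516

Newton–Raphson from V/F = 0.5:
  V/F = 0.5000: g = -0.37063, g' = -1.0995 → V/F = 0.1629
  V/F = 0.1629: g = -0.01329, g' = -1.1689 → V/F = 0.1515
  V/F = 0.1515: g = 0.00011, g' = -1.1892 → V/F = 0.1516
Converged at V/F = 0.1516.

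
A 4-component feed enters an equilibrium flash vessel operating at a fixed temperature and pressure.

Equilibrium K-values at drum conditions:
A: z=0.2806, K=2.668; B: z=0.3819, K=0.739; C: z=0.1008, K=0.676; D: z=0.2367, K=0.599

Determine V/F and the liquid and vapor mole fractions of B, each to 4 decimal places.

Newton iteration, V/F⁰ = 0.61:
  V/F = 0.6100: g = -0.05291, g' = -0.3117 → V/F = 0.4403
  V/F = 0.4403: g = 0.00389, g' = -0.3633 → V/F = 0.4510
Converged at V/F = 0.4510.
Compositions from xᵢ = zᵢ/(1+V/F(Kᵢ−1)), yᵢ = Kᵢxᵢ:
  A: x = 0.1601, y = 0.4272
  B: x = 0.4329, y = 0.3199
  C: x = 0.1181, y = 0.0798
  D: x = 0.2890, y = 0.1731

V/F = 0.4510, x_B = 0.4329, y_B = 0.3199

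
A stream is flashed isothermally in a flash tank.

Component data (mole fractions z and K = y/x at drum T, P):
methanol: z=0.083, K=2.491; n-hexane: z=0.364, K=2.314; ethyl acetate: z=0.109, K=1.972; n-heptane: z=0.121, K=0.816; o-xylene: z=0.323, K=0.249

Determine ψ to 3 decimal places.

ψ = 0.522

Iterate (Newton) starting at ψ = 0.5:
  ψ = 0.500: g = 0.0179, g' = -0.808 → ψ = 0.522
Converged at ψ = 0.522.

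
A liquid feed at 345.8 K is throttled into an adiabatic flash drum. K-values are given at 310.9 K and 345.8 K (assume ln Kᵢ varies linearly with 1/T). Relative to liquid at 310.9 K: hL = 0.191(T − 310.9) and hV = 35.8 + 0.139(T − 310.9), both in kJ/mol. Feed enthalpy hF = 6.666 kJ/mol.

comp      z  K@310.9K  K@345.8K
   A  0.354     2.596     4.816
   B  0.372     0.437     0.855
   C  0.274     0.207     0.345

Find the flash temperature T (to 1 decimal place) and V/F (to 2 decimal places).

T = 313.4 K, V/F = 0.17

Adiabatic flash: solve Rachford–Rice at each trial T, then check hF = ψ·hV(T) + (1−ψ)·hL(T).
  T = 310.9 K: K = (2.596, 0.437, 0.207), RR gives ψ = 0.130, H_out = 4.642 kJ/mol
  T = 345.8 K: K = (4.816, 0.855, 0.345), RR gives ψ = 0.670, H_out = 29.446 kJ/mol
  T = 328.4 K: K = (3.598, 0.623, 0.271), RR gives ψ = 0.404, H_out = 17.441 kJ/mol
  T = 319.6 K: K = (3.067, 0.524, 0.238), RR gives ψ = 0.273, H_out = 11.321 kJ/mol
  T = 315.2 K: K = (2.822, 0.478, 0.222), RR gives ψ = 0.204, H_out = 8.068 kJ/mol
  T = 313.0 K: K = (2.705, 0.457, 0.214), RR gives ψ = 0.167, H_out = 6.353 kJ/mol
Linear interpolation between T = 313.0 (H_out = 6.353) and T = 315.2 (H_out = 8.068) on hF = 6.666 gives T ≈ 313.4 K, at which ψ = 0.17.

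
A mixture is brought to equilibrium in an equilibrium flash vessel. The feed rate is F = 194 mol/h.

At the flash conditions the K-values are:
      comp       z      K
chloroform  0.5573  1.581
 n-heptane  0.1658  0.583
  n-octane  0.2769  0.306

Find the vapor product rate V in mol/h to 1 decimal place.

Iterate (Newton) starting at ψ = 0.5:
  ψ = 0.5000: g = -0.13073, g' = -0.4717 → ψ = 0.2229
  ψ = 0.2229: g = -0.01688, g' = -0.3691 → ψ = 0.1771
  ψ = 0.1771: g = -0.00018, g' = -0.3616 → ψ = 0.1766
Converged at ψ = 0.1766.
Then V = ψ·F = 0.1766·194 = 34.3 mol/h and L = F − V = 159.7 mol/h.

V = 34.3 mol/h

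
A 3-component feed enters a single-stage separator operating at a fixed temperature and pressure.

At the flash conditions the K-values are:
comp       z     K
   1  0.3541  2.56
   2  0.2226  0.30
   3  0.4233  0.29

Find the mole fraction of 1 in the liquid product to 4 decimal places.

Newton–Raphson from β = 0.4:
  β = 0.4000: g = -0.29602, g' = -0.9534 → β = 0.0895
  β = 0.0895: g = -0.00245, g' = -1.0310 → β = 0.0871
Converged at β = 0.0871.
Compositions from xᵢ = zᵢ/(1+β(Kᵢ−1)), yᵢ = Kᵢxᵢ:
  1: x = 0.3117, y = 0.7980
  2: x = 0.2371, y = 0.0711
  3: x = 0.4512, y = 0.1309

x_1 = 0.3117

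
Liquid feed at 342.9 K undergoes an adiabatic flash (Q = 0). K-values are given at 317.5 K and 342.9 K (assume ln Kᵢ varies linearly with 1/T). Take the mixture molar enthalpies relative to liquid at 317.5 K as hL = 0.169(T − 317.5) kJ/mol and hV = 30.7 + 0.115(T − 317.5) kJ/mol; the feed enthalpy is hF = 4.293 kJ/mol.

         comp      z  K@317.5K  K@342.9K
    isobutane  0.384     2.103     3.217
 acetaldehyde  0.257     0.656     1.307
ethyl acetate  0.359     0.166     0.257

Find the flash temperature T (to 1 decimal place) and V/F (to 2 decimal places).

T = 320.4 K, V/F = 0.12

Adiabatic flash: solve Rachford–Rice at each trial T, then check hF = ψ·hV(T) + (1−ψ)·hL(T).
  T = 317.5 K: K = (2.103, 0.656, 0.166), RR gives ψ = 0.049, H_out = 1.494 kJ/mol
  T = 342.9 K: K = (3.217, 1.307, 0.257), RR gives ψ = 0.550, H_out = 20.424 kJ/mol
  T = 330.2 K: K = (2.622, 0.938, 0.208), RR gives ψ = 0.336, H_out = 12.223 kJ/mol
  T = 323.9 K: K = (2.356, 0.788, 0.187), RR gives ψ = 0.205, H_out = 7.304 kJ/mol
  T = 320.7 K: K = (2.227, 0.720, 0.176), RR gives ψ = 0.130, H_out = 4.523 kJ/mol
  T = 319.1 K: K = (2.164, 0.687, 0.171), RR gives ψ = 0.091, H_out = 3.043 kJ/mol
  T = 319.9 K: K = (2.196, 0.703, 0.174), RR gives ψ = 0.111, H_out = 3.791 kJ/mol
Linear interpolation between T = 319.9 (H_out = 3.791) and T = 320.7 (H_out = 4.523) on hF = 4.293 gives T ≈ 320.4 K, at which ψ = 0.12.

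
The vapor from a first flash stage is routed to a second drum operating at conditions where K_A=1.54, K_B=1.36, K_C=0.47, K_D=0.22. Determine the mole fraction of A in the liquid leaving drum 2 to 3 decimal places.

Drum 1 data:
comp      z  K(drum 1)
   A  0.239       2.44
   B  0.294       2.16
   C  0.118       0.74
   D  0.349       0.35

Drum 1:
Material balance + equilibrium reduce to Σ zᵢ(Kᵢ−1)/(1+ψ₁(Kᵢ−1)) = 0.
g(0) = ΣzᵢKᵢ − 1 = 0.428 and g(1) = 1 − Σzᵢ/Kᵢ = -0.391, so a root lies in (0, 1).
Iterate (Newton) starting at ψ₁ = 0.62:
  ψ₁ = 0.620: g = -0.0364, g' = -0.697 → ψ₁ = 0.568
  ψ₁ = 0.568: g = -0.0006, g' = -0.675 → ψ₁ = 0.567
Converged at ψ₁ = 0.567.
Drum-1 compositions:
  A: x = 0.132, y = 0.321
  B: x = 0.177, y = 0.383
  C: x = 0.138, y = 0.102
  D: x = 0.553, y = 0.193
Drum-2 feed = drum-1 vapor: z₂ = (0.3211, 0.3831, 0.1024, 0.1934).
Drum 2:
Newton–Raphson from ψ₂ = 0.5:
  ψ₂ = 0.500: g = -0.0678, g' = -0.463 → ψ₂ = 0.354
  ψ₂ = 0.354: g = -0.0072, g' = -0.373 → ψ₂ = 0.334
Converged at ψ₂ = 0.334.
  A: x = 0.272, y = 0.419
  B: x = 0.342, y = 0.465
  C: x = 0.124, y = 0.058
  D: x = 0.262, y = 0.058

x_A (drum 2) = 0.272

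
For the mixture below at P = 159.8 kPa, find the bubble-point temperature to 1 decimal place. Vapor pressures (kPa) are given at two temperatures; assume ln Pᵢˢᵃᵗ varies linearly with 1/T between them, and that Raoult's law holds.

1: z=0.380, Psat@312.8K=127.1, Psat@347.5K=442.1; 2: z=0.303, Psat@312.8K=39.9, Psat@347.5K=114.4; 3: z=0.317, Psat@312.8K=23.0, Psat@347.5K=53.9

Bubble-point temperature: ΣzᵢPᵢˢᵃᵗ(T) = P. Interpolate ln Pᵢˢᵃᵗ = aᵢ + bᵢ/T.
  T = 312.8 K: ΣzᵢPᵢˢᵃᵗ = 67.68 kPa
  T = 347.5 K: ΣzᵢPᵢˢᵃᵗ = 219.75 kPa
  T = 330.1 K: ΣzᵢPᵢˢᵃᵗ = 125.32 kPa
  T = 338.8 K: ΣzᵢPᵢˢᵃᵗ = 167.08 kPa
  T = 334.5 K: ΣzᵢPᵢˢᵃᵗ = 145.20 kPa
  T = 336.6 K: ΣzᵢPᵢˢᵃᵗ = 155.57 kPa
Interpolating between 336.6 K and 338.8 K gives T ≈ 337.4 K.

T = 337.4 K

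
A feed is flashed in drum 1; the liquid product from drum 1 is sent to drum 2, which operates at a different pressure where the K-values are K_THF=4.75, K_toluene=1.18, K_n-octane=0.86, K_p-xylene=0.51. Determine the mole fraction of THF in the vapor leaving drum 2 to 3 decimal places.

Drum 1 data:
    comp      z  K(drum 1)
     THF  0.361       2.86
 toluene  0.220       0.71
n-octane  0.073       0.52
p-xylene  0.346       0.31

y_THF (drum 2) = 0.347

Drum 1:
Newton–Raphson from ψ₁ = 0.42:
  ψ₁ = 0.420: g = -0.0757, g' = -0.771 → ψ₁ = 0.322
  ψ₁ = 0.322: g = 0.0014, g' = -0.807 → ψ₁ = 0.323
Converged at ψ₁ = 0.323.
Drum-1 compositions:
  THF: x = 0.225, y = 0.645
  toluene: x = 0.243, y = 0.172
  n-octane: x = 0.086, y = 0.045
  p-xylene: x = 0.445, y = 0.138
Drum-2 feed = drum-1 liquid: z₂ = (0.2254, 0.2428, 0.0864, 0.4454).
Drum 2:
Newton iteration, ψ₂⁰ = 0.5:
  ψ₂ = 0.500: g = 0.0320, g' = -0.580 → ψ₂ = 0.555
  ψ₂ = 0.555: g = 0.0010, g' = -0.544 → ψ₂ = 0.557
Converged at ψ₂ = 0.557.
  THF: x = 0.073, y = 0.347
  toluene: x = 0.221, y = 0.260
  n-octane: x = 0.094, y = 0.081
  p-xylene: x = 0.613, y = 0.312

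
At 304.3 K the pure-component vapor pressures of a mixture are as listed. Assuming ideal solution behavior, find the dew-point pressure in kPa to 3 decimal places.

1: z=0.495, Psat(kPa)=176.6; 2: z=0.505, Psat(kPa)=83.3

At the dew point ψ → 1, so Σzᵢ/Kᵢ = 1 with Kᵢ = Pᵢˢᵃᵗ/P ⇒ 1/P = Σzᵢ/Pᵢˢᵃᵗ.
1/P = 0.495/176.6 + 0.505/83.3 = 0.008865 ⇒ P = 112.798 kPa

Pdew = 112.798 kPa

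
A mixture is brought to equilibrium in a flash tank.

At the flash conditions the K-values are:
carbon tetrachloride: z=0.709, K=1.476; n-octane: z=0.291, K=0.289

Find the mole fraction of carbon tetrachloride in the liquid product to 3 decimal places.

x_carbon tetrachloride = 0.599

Material balance + equilibrium reduce to Σ zᵢ(Kᵢ−1)/(1+ψ(Kᵢ−1)) = 0.
Check two-phase: ΣzᵢKᵢ = 1.131 > 1 and Σzᵢ/Kᵢ = 1.487 > 1, so g(0) = 0.131 > 0 and g(1) = -0.487 < 0.
Iterate (Newton) starting at ψ = 0.39:
  ψ = 0.390: g = -0.0016, g' = -0.396 → ψ = 0.386
Converged at ψ = 0.386.
Compositions from xᵢ = zᵢ/(1+ψ(Kᵢ−1)), yᵢ = Kᵢxᵢ:
  carbon tetrachloride: x = 0.599, y = 0.884
  n-octane: x = 0.401, y = 0.116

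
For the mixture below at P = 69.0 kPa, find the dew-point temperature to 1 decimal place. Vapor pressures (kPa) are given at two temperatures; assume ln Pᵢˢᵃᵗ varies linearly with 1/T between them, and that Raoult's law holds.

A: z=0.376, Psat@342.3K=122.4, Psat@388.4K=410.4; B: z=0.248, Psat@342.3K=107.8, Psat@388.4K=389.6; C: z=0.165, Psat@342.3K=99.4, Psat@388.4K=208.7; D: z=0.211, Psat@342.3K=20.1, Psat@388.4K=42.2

Dew-point temperature: Σzᵢ·P/Pᵢˢᵃᵗ(T) = 1. Interpolate ln Pᵢˢᵃᵗ = aᵢ + bᵢ/T.
  T = 342.3 K: ΣzᵢP/Pᵢˢᵃᵗ = 1.2096
  T = 388.4 K: ΣzᵢP/Pᵢˢᵃᵗ = 0.5067
  T = 365.4 K: ΣzᵢP/Pᵢˢᵃᵗ = 0.7564
  T = 353.9 K: ΣzᵢP/Pᵢˢᵃᵗ = 0.9466
  T = 348.1 K: ΣzᵢP/Pᵢˢᵃᵗ = 1.0673
  T = 351.0 K: ΣzᵢP/Pᵢˢᵃᵗ = 1.0045
Interpolating between 351.0 K and 353.9 K gives T ≈ 351.2 K.

T = 351.2 K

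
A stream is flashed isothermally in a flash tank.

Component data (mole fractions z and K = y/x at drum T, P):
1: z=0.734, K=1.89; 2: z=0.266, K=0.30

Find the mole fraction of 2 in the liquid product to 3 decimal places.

Rachford–Rice: g(β) = Σ zᵢ(Kᵢ−1)/(1+β(Kᵢ−1)) = 0.
Feasibility: ΣzᵢKᵢ = 1.467, Σzᵢ/Kᵢ = 1.275 — both > 1, two phases present.
Binary case is linear: z₁(K₁−1)(1+β(K₂−1)) + z₂(K₂−1)(1+β(K₁−1)) = 0
⇒ β = [z₁(K₁−1)+z₂(K₂−1)] / [−(K₁−1)(K₂−1)] = 0.4671/0.6230 = 0.750
Compositions from xᵢ = zᵢ/(1+β(Kᵢ−1)), yᵢ = Kᵢxᵢ:
  1: x = 0.440, y = 0.832
  2: x = 0.560, y = 0.168

x_2 = 0.560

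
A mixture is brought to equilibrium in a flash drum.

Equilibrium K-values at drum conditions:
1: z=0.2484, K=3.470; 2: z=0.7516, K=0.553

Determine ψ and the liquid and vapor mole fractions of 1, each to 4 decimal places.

Material balance + equilibrium reduce to Σ zᵢ(Kᵢ−1)/(1+ψ(Kᵢ−1)) = 0.
Feasibility: ΣzᵢKᵢ = 1.2776, Σzᵢ/Kᵢ = 1.4307 — both > 1, two phases present.
Binary case is linear: z₁(K₁−1)(1+ψ(K₂−1)) + z₂(K₂−1)(1+ψ(K₁−1)) = 0
⇒ ψ = [z₁(K₁−1)+z₂(K₂−1)] / [−(K₁−1)(K₂−1)] = 0.27758/1.10409 = 0.2514
Compositions from xᵢ = zᵢ/(1+ψ(Kᵢ−1)), yᵢ = Kᵢxᵢ:
  1: x = 0.1532, y = 0.5317
  2: x = 0.8468, y = 0.4683

ψ = 0.2514, x_1 = 0.1532, y_1 = 0.5317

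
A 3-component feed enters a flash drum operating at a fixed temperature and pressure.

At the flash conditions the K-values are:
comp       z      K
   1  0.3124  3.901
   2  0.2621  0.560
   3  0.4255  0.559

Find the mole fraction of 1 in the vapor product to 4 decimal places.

y_1 = 0.5144

Rachford–Rice: g(V/F) = Σ zᵢ(Kᵢ−1)/(1+V/F(Kᵢ−1)) = 0.
g(0) = ΣzᵢKᵢ − 1 = 0.6033 and g(1) = 1 − Σzᵢ/Kᵢ = -0.3093, so a root lies in (0, 1).
Newton iteration, V/F⁰ = 0.5:
  V/F = 0.5000: g = -0.01875, g' = -0.6574 → V/F = 0.4715
  V/F = 0.4715: g = 0.00034, g' = -0.6816 → V/F = 0.4720
Converged at V/F = 0.4720.
Compositions from xᵢ = zᵢ/(1+V/F(Kᵢ−1)), yᵢ = Kᵢxᵢ:
  1: x = 0.1319, y = 0.5144
  2: x = 0.3308, y = 0.1852
  3: x = 0.5373, y = 0.3004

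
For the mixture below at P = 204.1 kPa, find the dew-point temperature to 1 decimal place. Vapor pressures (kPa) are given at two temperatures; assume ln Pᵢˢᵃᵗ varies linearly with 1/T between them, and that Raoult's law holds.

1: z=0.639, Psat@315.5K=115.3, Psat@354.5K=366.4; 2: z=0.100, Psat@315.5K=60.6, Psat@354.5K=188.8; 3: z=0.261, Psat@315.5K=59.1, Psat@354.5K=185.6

Dew-point temperature: Σzᵢ·P/Pᵢˢᵃᵗ(T) = 1. Interpolate ln Pᵢˢᵃᵗ = aᵢ + bᵢ/T.
  T = 315.5 K: ΣzᵢP/Pᵢˢᵃᵗ = 2.3693
  T = 354.5 K: ΣzᵢP/Pᵢˢᵃᵗ = 0.7511
  T = 335.0 K: ΣzᵢP/Pᵢˢᵃᵗ = 1.2901
  T = 344.8 K: ΣzᵢP/Pᵢˢᵃᵗ = 0.9755
  T = 339.9 K: ΣzᵢP/Pᵢˢᵃᵗ = 1.1196
  T = 342.4 K: ΣzᵢP/Pᵢˢᵃᵗ = 1.0431
Interpolating between 342.4 K and 344.8 K gives T ≈ 343.9 K.

T = 343.9 K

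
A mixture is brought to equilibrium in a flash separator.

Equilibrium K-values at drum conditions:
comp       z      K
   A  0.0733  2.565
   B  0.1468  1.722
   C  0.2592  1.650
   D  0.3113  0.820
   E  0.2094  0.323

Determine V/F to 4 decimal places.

V/F = 0.4833

Newton iteration, V/F⁰ = 0.53:
  V/F = 0.5300: g = -0.01837, g' = -0.4000 → V/F = 0.4841
  V/F = 0.4841: g = -0.00029, g' = -0.3880 → V/F = 0.4833
Converged at V/F = 0.4833.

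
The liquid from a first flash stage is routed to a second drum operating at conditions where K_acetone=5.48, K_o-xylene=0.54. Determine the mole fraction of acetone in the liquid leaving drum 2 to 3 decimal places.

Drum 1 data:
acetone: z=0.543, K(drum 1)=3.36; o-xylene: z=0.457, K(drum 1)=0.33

x_acetone (drum 2) = 0.093

Drum 1:
Material balance + equilibrium reduce to Σ zᵢ(Kᵢ−1)/(1+ψ₁(Kᵢ−1)) = 0.
Feasibility: ΣzᵢKᵢ = 1.975, Σzᵢ/Kᵢ = 1.546 — both > 1, two phases present.
Binary case is linear: z₁(K₁−1)(1+ψ₁(K₂−1)) + z₂(K₂−1)(1+ψ₁(K₁−1)) = 0
⇒ ψ₁ = [z₁(K₁−1)+z₂(K₂−1)] / [−(K₁−1)(K₂−1)] = 0.9753/1.5812 = 0.617
Drum-1 compositions:
  acetone: x = 0.221, y = 0.743
  o-xylene: x = 0.779, y = 0.257
Drum-2 feed = drum-1 liquid: z₂ = (0.2211, 0.7789).
Drum 2:
Rachford–Rice: g(ψ₂) = Σ zᵢ(Kᵢ−1)/(1+ψ₂(Kᵢ−1)) = 0.
Check two-phase: ΣzᵢKᵢ = 1.632 > 1 and Σzᵢ/Kᵢ = 1.483 > 1, so g(0) = 0.632 > 0 and g(1) = -0.483 < 0.
Newton–Raphson from ψ₂ = 0.33:
  ψ₂ = 0.330: g = -0.0227, g' = -0.952 → ψ₂ = 0.306
  ψ₂ = 0.306: g = 0.0007, g' = -1.012 → ψ₂ = 0.307
Converged at ψ₂ = 0.307.
  acetone: x = 0.093, y = 0.510
  o-xylene: x = 0.907, y = 0.490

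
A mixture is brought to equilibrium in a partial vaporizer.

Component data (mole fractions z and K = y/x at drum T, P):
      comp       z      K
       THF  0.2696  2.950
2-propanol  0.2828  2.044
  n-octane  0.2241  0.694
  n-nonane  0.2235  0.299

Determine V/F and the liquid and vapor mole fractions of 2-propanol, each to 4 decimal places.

V/F = 0.6973, x_2-propanol = 0.1637, y_2-propanol = 0.3345

Rachford–Rice: g(V/F) = Σ zᵢ(Kᵢ−1)/(1+V/F(Kᵢ−1)) = 0.
g(0) = ΣzᵢKᵢ − 1 = 0.5957 and g(1) = 1 − Σzᵢ/Kᵢ = -0.3001, so a root lies in (0, 1).
Iterate (Newton) starting at V/F = 0.5:
  V/F = 0.5000: g = 0.13799, g' = -0.6855 → V/F = 0.7013
  V/F = 0.7013: g = -0.00299, g' = -0.7446 → V/F = 0.6973
Converged at V/F = 0.6973.
Compositions from xᵢ = zᵢ/(1+V/F(Kᵢ−1)), yᵢ = Kᵢxᵢ:
  THF: x = 0.1143, y = 0.3370
  2-propanol: x = 0.1637, y = 0.3345
  n-octane: x = 0.2849, y = 0.1977
  n-nonane: x = 0.4372, y = 0.1307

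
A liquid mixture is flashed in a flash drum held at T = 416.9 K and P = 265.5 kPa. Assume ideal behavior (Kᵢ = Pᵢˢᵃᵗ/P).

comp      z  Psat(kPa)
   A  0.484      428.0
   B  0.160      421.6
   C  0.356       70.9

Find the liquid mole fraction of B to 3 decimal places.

Raoult's law: Kᵢ = Pᵢˢᵃᵗ/P = Pᵢˢᵃᵗ/265.5.
  K_A = 428.0/265.5 = 1.61205, K_B = 421.6/265.5 = 1.58795, K_C = 70.9/265.5 = 0.26704
Newton iteration, ψ⁰ = 0.5:
  ψ = 0.500: g = -0.1124, g' = -0.616 → ψ = 0.318
  ψ = 0.318: g = -0.0128, g' = -0.491 → ψ = 0.292
  ψ = 0.292: g = -0.0001, g' = -0.480 → ψ = 0.291
Converged at ψ = 0.291.
Compositions from xᵢ = zᵢ/(1+ψ(Kᵢ−1)), yᵢ = Kᵢxᵢ:
  A: x = 0.411, y = 0.662
  B: x = 0.137, y = 0.217
  C: x = 0.453, y = 0.121

x_B = 0.137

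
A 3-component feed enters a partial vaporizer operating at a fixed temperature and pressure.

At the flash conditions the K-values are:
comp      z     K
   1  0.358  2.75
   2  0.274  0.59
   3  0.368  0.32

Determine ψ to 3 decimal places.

Iterate (Newton) starting at ψ = 0.4:
  ψ = 0.400: g = -0.1096, g' = -0.766 → ψ = 0.257
  ψ = 0.257: g = 0.0033, g' = -0.829 → ψ = 0.261
Converged at ψ = 0.261.

ψ = 0.261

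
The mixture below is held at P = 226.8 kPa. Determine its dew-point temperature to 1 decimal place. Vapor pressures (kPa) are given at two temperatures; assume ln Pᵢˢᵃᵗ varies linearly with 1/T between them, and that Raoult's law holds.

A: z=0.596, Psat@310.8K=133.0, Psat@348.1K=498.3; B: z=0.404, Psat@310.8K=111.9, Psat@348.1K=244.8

Dew-point temperature: Σzᵢ·P/Pᵢˢᵃᵗ(T) = 1. Interpolate ln Pᵢˢᵃᵗ = aᵢ + bᵢ/T.
  T = 310.8 K: ΣzᵢP/Pᵢˢᵃᵗ = 1.8352
  T = 348.1 K: ΣzᵢP/Pᵢˢᵃᵗ = 0.6456
  T = 329.5 K: ΣzᵢP/Pᵢˢᵃᵗ = 1.0458
  T = 338.8 K: ΣzᵢP/Pᵢˢᵃᵗ = 0.8146
  T = 334.1 K: ΣzᵢP/Pᵢˢᵃᵗ = 0.9222
  T = 331.8 K: ΣzᵢP/Pᵢˢᵃᵗ = 0.9815
Interpolating between 329.5 K and 331.8 K gives T ≈ 331.1 K.

T = 331.1 K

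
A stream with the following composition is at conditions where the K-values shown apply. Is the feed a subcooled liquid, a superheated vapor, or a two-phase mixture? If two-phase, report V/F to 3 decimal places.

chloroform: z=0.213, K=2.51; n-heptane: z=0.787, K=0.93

superheated vapor

ΣzᵢKᵢ = 1.267; Σzᵢ/Kᵢ = 0.931.
Since Σzᵢ/Kᵢ < 1 the mixture is above its dew point — single vapor phase.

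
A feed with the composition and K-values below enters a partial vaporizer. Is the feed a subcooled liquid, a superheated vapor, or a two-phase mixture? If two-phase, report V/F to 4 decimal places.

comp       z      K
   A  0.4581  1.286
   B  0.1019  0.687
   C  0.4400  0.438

ΣzᵢKᵢ = 0.8518; Σzᵢ/Kᵢ = 1.5091.
Since ΣzᵢKᵢ < 1 the mixture is below its bubble point — single liquid phase.

subcooled liquid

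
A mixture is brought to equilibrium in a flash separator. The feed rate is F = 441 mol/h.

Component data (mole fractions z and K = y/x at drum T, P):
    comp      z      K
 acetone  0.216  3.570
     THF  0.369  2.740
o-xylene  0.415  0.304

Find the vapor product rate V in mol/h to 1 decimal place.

V = 279.4 mol/h

Rachford–Rice: g(V/F) = Σ zᵢ(Kᵢ−1)/(1+V/F(Kᵢ−1)) = 0.
Check two-phase: ΣzᵢKᵢ = 1.908 > 1 and Σzᵢ/Kᵢ = 1.560 > 1, so g(0) = 0.908 > 0 and g(1) = -0.560 < 0.
Newton–Raphson from V/F = 0.5:
  V/F = 0.500: g = 0.1433, g' = -1.066 → V/F = 0.634
Converged at V/F = 0.634.
Then V = V/F·F = 0.6335·441 = 279.4 mol/h and L = F − V = 161.6 mol/h.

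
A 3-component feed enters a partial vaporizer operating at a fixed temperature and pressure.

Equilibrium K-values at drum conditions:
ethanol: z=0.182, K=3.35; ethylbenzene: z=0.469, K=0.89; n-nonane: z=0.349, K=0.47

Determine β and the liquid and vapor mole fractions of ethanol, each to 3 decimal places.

Material balance + equilibrium reduce to Σ zᵢ(Kᵢ−1)/(1+β(Kᵢ−1)) = 0.
Check two-phase: ΣzᵢKᵢ = 1.191 > 1 and Σzᵢ/Kᵢ = 1.324 > 1, so g(0) = 0.191 > 0 and g(1) = -0.324 < 0.
Newton–Raphson from β = 0.4:
  β = 0.400: g = -0.0682, g' = -0.431 → β = 0.242
  β = 0.242: g = 0.0076, g' = -0.544 → β = 0.256
Converged at β = 0.256.
Compositions from xᵢ = zᵢ/(1+β(Kᵢ−1)), yᵢ = Kᵢxᵢ:
  ethanol: x = 0.114, y = 0.381
  ethylbenzene: x = 0.483, y = 0.430
  n-nonane: x = 0.404, y = 0.190

β = 0.256, x_ethanol = 0.114, y_ethanol = 0.381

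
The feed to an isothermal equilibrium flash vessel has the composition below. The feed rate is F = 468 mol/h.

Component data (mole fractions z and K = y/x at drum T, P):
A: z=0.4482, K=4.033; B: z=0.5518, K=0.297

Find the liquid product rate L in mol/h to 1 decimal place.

Binary case is linear: z₁(K₁−1)(1+β(K₂−1)) + z₂(K₂−1)(1+β(K₁−1)) = 0
⇒ β = [z₁(K₁−1)+z₂(K₂−1)] / [−(K₁−1)(K₂−1)] = 0.97148/2.13220 = 0.4556
Then V = β·F = 0.4556·468 = 213.2 mol/h and L = F − V = 254.8 mol/h.

L = 254.8 mol/h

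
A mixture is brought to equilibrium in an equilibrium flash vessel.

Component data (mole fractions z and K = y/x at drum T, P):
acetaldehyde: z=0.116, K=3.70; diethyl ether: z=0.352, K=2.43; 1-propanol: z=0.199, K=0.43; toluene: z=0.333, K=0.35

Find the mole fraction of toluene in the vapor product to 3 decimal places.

Rachford–Rice: g(β) = Σ zᵢ(Kᵢ−1)/(1+β(Kᵢ−1)) = 0.
Feasibility: ΣzᵢKᵢ = 1.487, Σzᵢ/Kᵢ = 1.590 — both > 1, two phases present.
Newton iteration, β⁰ = 0.5:
  β = 0.500: g = -0.0525, g' = -0.833 → β = 0.437
Converged at β = 0.437.
Compositions from xᵢ = zᵢ/(1+β(Kᵢ−1)), yᵢ = Kᵢxᵢ:
  acetaldehyde: x = 0.053, y = 0.197
  diethyl ether: x = 0.217, y = 0.526
  1-propanol: x = 0.265, y = 0.114
  toluene: x = 0.465, y = 0.163

y_toluene = 0.163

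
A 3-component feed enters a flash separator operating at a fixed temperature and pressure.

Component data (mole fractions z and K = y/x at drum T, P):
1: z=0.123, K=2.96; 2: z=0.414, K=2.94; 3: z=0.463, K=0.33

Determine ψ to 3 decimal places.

ψ = 0.563

Newton–Raphson from ψ = 0.63:
  ψ = 0.630: g = -0.0675, g' = -1.032 → ψ = 0.565
  ψ = 0.565: g = -0.0012, g' = -0.999 → ψ = 0.563
Converged at ψ = 0.563.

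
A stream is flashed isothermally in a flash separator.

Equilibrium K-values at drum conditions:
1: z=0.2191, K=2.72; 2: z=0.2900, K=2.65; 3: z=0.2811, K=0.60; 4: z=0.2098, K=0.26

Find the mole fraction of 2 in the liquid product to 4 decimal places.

x_2 = 0.1459

Rachford–Rice: g(V/F) = Σ zᵢ(Kᵢ−1)/(1+V/F(Kᵢ−1)) = 0.
g(0) = ΣzᵢKᵢ − 1 = 0.5877 and g(1) = 1 − Σzᵢ/Kᵢ = -0.4654, so a root lies in (0, 1).
Newton–Raphson from V/F = 0.5:
  V/F = 0.5000: g = 0.07782, g' = -0.7841 → V/F = 0.5992
  V/F = 0.5992: g = -0.00065, g' = -0.8055 → V/F = 0.5984
Converged at V/F = 0.5984.
Compositions from xᵢ = zᵢ/(1+V/F(Kᵢ−1)), yᵢ = Kᵢxᵢ:
  1: x = 0.1080, y = 0.2937
  2: x = 0.1459, y = 0.3867
  3: x = 0.3696, y = 0.2217
  4: x = 0.3766, y = 0.0979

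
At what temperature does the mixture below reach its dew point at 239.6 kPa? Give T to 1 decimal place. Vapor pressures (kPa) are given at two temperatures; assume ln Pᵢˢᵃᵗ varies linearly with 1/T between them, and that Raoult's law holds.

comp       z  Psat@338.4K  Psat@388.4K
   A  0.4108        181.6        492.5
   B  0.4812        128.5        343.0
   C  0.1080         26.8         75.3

Dew-point temperature: Σzᵢ·P/Pᵢˢᵃᵗ(T) = 1. Interpolate ln Pᵢˢᵃᵗ = aᵢ + bᵢ/T.
  T = 338.4 K: ΣzᵢP/Pᵢˢᵃᵗ = 2.4048
  T = 388.4 K: ΣzᵢP/Pᵢˢᵃᵗ = 0.8796
  T = 363.4 K: ΣzᵢP/Pᵢˢᵃᵗ = 1.4049
  T = 375.9 K: ΣzᵢP/Pᵢˢᵃᵗ = 1.1030
  T = 382.1 K: ΣzᵢP/Pᵢˢᵃᵗ = 0.9841
  T = 379.0 K: ΣzᵢP/Pᵢˢᵃᵗ = 1.0414
  T = 380.6 K: ΣzᵢP/Pᵢˢᵃᵗ = 1.0113
Interpolating between 380.6 K and 382.1 K gives T ≈ 381.2 K.

T = 381.2 K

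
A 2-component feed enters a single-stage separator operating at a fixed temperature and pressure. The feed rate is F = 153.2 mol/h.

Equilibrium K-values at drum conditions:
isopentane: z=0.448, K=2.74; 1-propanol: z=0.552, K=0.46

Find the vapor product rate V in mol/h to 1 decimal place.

Binary case is linear: z₁(K₁−1)(1+ψ(K₂−1)) + z₂(K₂−1)(1+ψ(K₁−1)) = 0
⇒ ψ = [z₁(K₁−1)+z₂(K₂−1)] / [−(K₁−1)(K₂−1)] = 0.4814/0.9396 = 0.512
Then V = ψ·F = 0.5124·153.2 = 78.5 mol/h and L = F − V = 74.7 mol/h.

V = 78.5 mol/h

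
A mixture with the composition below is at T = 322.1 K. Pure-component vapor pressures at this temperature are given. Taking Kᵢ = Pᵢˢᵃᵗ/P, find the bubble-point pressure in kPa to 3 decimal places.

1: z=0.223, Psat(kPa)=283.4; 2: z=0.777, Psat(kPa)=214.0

Pbub = 229.476 kPa

At the bubble point ψ → 0, so ΣzᵢKᵢ = 1 with Kᵢ = Pᵢˢᵃᵗ/P ⇒ P = ΣzᵢPᵢˢᵃᵗ.
P = 0.223·283.4 + 0.777·214.0 = 229.476 kPa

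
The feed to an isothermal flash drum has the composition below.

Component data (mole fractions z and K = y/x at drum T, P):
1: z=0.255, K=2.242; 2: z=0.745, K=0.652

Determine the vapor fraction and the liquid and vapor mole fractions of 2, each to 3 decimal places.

Let ψ = V/F and solve Σ zᵢ(Kᵢ−1)/(1+ψ(Kᵢ−1)) = 0.
g(0) = ΣzᵢKᵢ − 1 = 0.057 and g(1) = 1 − Σzᵢ/Kᵢ = -0.256, so a root lies in (0, 1).
Binary case is linear: z₁(K₁−1)(1+ψ(K₂−1)) + z₂(K₂−1)(1+ψ(K₁−1)) = 0
⇒ ψ = [z₁(K₁−1)+z₂(K₂−1)] / [−(K₁−1)(K₂−1)] = 0.0575/0.4322 = 0.133
Compositions from xᵢ = zᵢ/(1+ψ(Kᵢ−1)), yᵢ = Kᵢxᵢ:
  1: x = 0.219, y = 0.491
  2: x = 0.781, y = 0.509

ψ = 0.133, x_2 = 0.781, y_2 = 0.509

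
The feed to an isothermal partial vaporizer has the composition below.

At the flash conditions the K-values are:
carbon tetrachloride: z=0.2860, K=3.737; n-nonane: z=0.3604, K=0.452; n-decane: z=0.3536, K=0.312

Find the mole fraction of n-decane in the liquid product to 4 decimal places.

Let ψ = V/F and solve Σ zᵢ(Kᵢ−1)/(1+ψ(Kᵢ−1)) = 0.
Check two-phase: ΣzᵢKᵢ = 1.3420 > 1 and Σzᵢ/Kᵢ = 2.0072 > 1, so g(0) = 0.3420 > 0 and g(1) = -1.0072 < 0.
Newton–Raphson from ψ = 0.52:
  ψ = 0.5200: g = -0.33197, g' = -0.9823 → ψ = 0.1821
  ψ = 0.1821: g = 0.02495, g' = -1.3067 → ψ = 0.2012
  ψ = 0.2012: g = 0.00052, g' = -1.2533 → ψ = 0.2016
Converged at ψ = 0.2016.
Compositions from xᵢ = zᵢ/(1+ψ(Kᵢ−1)), yᵢ = Kᵢxᵢ:
  carbon tetrachloride: x = 0.1843, y = 0.6888
  n-nonane: x = 0.4052, y = 0.1831
  n-decane: x = 0.4105, y = 0.1281

x_n-decane = 0.4105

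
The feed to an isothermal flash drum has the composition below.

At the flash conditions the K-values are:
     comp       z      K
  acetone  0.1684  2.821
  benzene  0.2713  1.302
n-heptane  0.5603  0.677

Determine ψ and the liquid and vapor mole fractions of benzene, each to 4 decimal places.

Newton–Raphson from ψ = 0.5:
  ψ = 0.5000: g = 0.01586, g' = -0.2548 → ψ = 0.5622
  ψ = 0.5622: g = 0.00042, g' = -0.2417 → ψ = 0.5640
Converged at ψ = 0.5640.
Compositions from xᵢ = zᵢ/(1+ψ(Kᵢ−1)), yᵢ = Kᵢxᵢ:
  acetone: x = 0.0831, y = 0.2344
  benzene: x = 0.2318, y = 0.3018
  n-heptane: x = 0.6851, y = 0.4638

ψ = 0.5640, x_benzene = 0.2318, y_benzene = 0.3018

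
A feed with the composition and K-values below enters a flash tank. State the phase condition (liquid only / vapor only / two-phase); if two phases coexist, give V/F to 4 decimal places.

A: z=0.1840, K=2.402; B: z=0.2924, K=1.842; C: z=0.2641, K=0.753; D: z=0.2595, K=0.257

ΣzᵢKᵢ = 1.2461; Σzᵢ/Kᵢ = 1.5958.
Both exceed 1, so a two-phase solution exists.
Rachford–Rice: g(ψ) = Σ zᵢ(Kᵢ−1)/(1+ψ(Kᵢ−1)) = 0.
Newton iteration, ψ⁰ = 0.56:
  ψ = 0.5600: g = -0.09408, g' = -0.6511 → ψ = 0.4155
  ψ = 0.4155: g = -0.00621, g' = -0.5780 → ψ = 0.4048
  ψ = 0.4048: g = -0.00001, g' = -0.5754 → ψ = 0.4047
Converged at ψ = 0.4047.

two-phase, V/F = 0.4047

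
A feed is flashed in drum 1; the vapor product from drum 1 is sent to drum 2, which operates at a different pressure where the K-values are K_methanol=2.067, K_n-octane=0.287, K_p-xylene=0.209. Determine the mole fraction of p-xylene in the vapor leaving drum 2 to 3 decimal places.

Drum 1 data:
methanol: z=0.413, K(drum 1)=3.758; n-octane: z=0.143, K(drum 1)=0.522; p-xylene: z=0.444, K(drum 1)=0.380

y_p-xylene (drum 2) = 0.088

Drum 1:
Let ψ₁ = V/F and solve Σ zᵢ(Kᵢ−1)/(1+ψ₁(Kᵢ−1)) = 0.
Check two-phase: ΣzᵢKᵢ = 1.795 > 1 and Σzᵢ/Kᵢ = 1.552 > 1, so g(0) = 0.795 > 0 and g(1) = -0.552 < 0.
Newton–Raphson from ψ₁ = 0.3:
  ψ₁ = 0.300: g = 0.2053, g' = -1.243 → ψ₁ = 0.465
  ψ₁ = 0.465: g = 0.0241, g' = -0.994 → ψ₁ = 0.490
Converged at ψ₁ = 0.490.
Drum-1 compositions:
  methanol: x = 0.176, y = 0.660
  n-octane: x = 0.187, y = 0.097
  p-xylene: x = 0.638, y = 0.242
Drum-2 feed = drum-1 vapor: z₂ = (0.6603, 0.0975, 0.2423).
Drum 2:
Material balance + equilibrium reduce to Σ zᵢ(Kᵢ−1)/(1+ψ₂(Kᵢ−1)) = 0.
g(0) = ΣzᵢKᵢ − 1 = 0.443 and g(1) = 1 − Σzᵢ/Kᵢ = -0.818, so a root lies in (0, 1).
Iterate (Newton) starting at ψ₂ = 0.5:
  ψ₂ = 0.500: g = 0.0344, g' = -0.854 → ψ₂ = 0.540
  ψ₂ = 0.540: g = -0.0008, g' = -0.896 → ψ₂ = 0.539
Converged at ψ₂ = 0.539.
  methanol: x = 0.419, y = 0.866
  n-octane: x = 0.158, y = 0.045
  p-xylene: x = 0.423, y = 0.088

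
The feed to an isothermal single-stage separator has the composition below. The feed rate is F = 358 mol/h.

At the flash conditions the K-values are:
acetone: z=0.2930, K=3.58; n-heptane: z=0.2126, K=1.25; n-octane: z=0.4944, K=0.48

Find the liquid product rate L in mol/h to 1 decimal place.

Material balance + equilibrium reduce to Σ zᵢ(Kᵢ−1)/(1+β(Kᵢ−1)) = 0.
Check two-phase: ΣzᵢKᵢ = 1.5520 > 1 and Σzᵢ/Kᵢ = 1.2819 > 1, so g(0) = 0.5520 > 0 and g(1) = -0.2819 < 0.
Newton iteration, β⁰ = 0.53:
  β = 0.5300: g = 0.01135, g' = -0.6131 → β = 0.5485
  β = 0.5485: g = 0.00006, g' = -0.6063 → β = 0.5486
Converged at β = 0.5486.
Then V = β·F = 0.5486·358 = 196.4 mol/h and L = F − V = 161.6 mol/h.

L = 161.6 mol/h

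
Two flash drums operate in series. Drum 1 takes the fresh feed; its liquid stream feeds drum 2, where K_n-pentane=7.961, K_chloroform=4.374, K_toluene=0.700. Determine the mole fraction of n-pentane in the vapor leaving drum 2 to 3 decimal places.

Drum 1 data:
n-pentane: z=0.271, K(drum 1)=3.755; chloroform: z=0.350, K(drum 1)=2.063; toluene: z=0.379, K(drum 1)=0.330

Drum 1:
Let ψ₁ = V/F and solve Σ zᵢ(Kᵢ−1)/(1+ψ₁(Kᵢ−1)) = 0.
Check two-phase: ΣzᵢKᵢ = 1.865 > 1 and Σzᵢ/Kᵢ = 1.390 > 1, so g(0) = 0.865 > 0 and g(1) = -0.390 < 0.
Iterate (Newton) starting at ψ₁ = 0.49:
  ψ₁ = 0.490: g = 0.1843, g' = -0.921 → ψ₁ = 0.690
Converged at ψ₁ = 0.690.
Drum-1 compositions:
  n-pentane: x = 0.093, y = 0.351
  chloroform: x = 0.202, y = 0.417
  toluene: x = 0.705, y = 0.233
Drum-2 feed = drum-1 liquid: z₂ = (0.0934, 0.2019, 0.7046).
Drum 2:
Material balance + equilibrium reduce to Σ zᵢ(Kᵢ−1)/(1+ψ₂(Kᵢ−1)) = 0.
Check two-phase: ΣzᵢKᵢ = 2.120 > 1 and Σzᵢ/Kᵢ = 1.065 > 1, so g(0) = 1.120 > 0 and g(1) = -0.065 < 0.
Newton iteration, ψ₂⁰ = 0.39:
  ψ₂ = 0.390: g = 0.2299, g' = -0.838 → ψ₂ = 0.664
  ψ₂ = 0.664: g = 0.0618, g' = -0.461 → ψ₂ = 0.799
  ψ₂ = 0.799: g = 0.0056, g' = -0.383 → ψ₂ = 0.813
Converged at ψ₂ = 0.813.
  n-pentane: x = 0.014, y = 0.112
  chloroform: x = 0.054, y = 0.236
  toluene: x = 0.932, y = 0.652

y_n-pentane (drum 2) = 0.112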